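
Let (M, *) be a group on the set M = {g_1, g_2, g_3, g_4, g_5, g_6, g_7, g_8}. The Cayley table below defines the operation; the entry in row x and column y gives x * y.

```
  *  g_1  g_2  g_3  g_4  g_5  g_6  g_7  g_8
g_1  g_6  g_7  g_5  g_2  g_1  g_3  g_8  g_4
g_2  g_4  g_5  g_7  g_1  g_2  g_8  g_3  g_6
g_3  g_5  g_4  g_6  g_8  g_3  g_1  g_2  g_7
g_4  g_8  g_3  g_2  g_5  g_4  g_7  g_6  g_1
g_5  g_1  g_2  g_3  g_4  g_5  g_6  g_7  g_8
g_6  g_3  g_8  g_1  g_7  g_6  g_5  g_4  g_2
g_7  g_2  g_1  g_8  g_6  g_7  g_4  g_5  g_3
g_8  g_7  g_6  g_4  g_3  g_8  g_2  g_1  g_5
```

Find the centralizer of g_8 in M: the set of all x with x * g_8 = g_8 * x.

Compare row g_8 with column g_8 entry by entry.
g_6 * g_8 = g_2 = g_8 * g_6, so g_6 commutes with g_8.
g_3 * g_8 = g_7 but g_8 * g_3 = g_4, so g_3 does not.
Collecting the elements that commute with g_8: C(g_8) = {g_2, g_5, g_6, g_8}.

{g_2, g_5, g_6, g_8}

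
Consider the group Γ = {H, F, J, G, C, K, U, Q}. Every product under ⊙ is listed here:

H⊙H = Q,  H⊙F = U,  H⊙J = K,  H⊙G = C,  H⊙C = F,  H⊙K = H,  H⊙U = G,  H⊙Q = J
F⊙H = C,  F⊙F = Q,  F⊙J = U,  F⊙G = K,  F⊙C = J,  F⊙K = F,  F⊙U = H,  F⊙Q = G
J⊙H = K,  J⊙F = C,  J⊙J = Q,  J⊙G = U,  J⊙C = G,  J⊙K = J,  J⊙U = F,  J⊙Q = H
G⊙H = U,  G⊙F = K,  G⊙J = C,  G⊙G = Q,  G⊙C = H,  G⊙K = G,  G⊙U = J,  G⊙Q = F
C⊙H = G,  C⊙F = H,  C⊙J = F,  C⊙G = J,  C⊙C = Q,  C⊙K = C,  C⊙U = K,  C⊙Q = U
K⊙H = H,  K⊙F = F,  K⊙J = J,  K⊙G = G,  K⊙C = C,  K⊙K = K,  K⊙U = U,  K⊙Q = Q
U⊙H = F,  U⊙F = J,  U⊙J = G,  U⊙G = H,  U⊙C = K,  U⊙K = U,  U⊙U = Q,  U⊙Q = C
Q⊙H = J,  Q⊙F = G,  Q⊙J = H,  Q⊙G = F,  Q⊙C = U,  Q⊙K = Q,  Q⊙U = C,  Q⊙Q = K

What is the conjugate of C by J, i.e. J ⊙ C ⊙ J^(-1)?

U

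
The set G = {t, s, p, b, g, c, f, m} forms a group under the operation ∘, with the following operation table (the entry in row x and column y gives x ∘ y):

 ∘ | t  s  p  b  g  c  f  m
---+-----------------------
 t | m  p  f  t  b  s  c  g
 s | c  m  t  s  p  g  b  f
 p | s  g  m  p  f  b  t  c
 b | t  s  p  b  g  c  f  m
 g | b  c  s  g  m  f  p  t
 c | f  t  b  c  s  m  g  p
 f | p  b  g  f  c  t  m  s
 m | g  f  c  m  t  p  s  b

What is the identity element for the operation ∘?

b

The identity e satisfies e ∘ x = x for all x, so its row in the table reproduces the column headers.
Row b reads: t, s, p, b, g, c, f, m — exactly the header order. So b is the identity.
(Structurally, G here is isomorphic to the quaternion group Q_8.)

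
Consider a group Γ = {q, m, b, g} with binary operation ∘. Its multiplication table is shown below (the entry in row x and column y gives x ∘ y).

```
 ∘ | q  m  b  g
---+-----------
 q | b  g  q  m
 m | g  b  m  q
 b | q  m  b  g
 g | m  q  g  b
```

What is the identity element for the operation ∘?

b

The identity e satisfies e ∘ x = x for all x, so its row in the table reproduces the column headers.
Row b reads: q, m, b, g — exactly the header order. So b is the identity.
(Structurally, Γ here is isomorphic to the Klein four-group V_4.)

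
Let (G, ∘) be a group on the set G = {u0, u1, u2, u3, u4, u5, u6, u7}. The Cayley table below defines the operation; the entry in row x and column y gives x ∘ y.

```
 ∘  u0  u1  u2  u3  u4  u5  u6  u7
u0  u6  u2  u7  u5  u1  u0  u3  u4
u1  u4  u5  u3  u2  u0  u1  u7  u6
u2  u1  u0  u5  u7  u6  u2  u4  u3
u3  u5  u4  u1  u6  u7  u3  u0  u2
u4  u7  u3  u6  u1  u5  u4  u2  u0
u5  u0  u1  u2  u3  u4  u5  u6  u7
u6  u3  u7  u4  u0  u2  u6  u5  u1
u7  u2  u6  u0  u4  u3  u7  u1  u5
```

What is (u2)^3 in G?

u2

u2^1 = u2
u2^2 = u2 ∘ u2 = u5
u2^3 = u5 ∘ u2 = u2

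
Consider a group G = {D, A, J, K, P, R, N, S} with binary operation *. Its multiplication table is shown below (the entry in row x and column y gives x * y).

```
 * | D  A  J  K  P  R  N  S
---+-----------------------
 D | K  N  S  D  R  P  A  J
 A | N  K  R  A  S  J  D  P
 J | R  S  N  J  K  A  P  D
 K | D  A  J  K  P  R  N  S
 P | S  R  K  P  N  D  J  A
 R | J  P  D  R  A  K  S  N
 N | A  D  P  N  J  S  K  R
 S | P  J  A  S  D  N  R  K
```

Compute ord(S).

2

The identity element is K (its row matches the header).
S^1 = S
S^2 = S * S = K
The first power of S equal to the identity is S^2, so ord(S) = 2.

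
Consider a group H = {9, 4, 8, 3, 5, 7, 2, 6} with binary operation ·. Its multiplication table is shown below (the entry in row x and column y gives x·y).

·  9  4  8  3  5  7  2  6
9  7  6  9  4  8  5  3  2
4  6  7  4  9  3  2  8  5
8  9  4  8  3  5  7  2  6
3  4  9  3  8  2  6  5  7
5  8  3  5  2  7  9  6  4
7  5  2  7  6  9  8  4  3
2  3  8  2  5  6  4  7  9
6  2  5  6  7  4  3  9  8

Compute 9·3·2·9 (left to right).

9

9·3 = 4
4·2 = 8
8·9 = 9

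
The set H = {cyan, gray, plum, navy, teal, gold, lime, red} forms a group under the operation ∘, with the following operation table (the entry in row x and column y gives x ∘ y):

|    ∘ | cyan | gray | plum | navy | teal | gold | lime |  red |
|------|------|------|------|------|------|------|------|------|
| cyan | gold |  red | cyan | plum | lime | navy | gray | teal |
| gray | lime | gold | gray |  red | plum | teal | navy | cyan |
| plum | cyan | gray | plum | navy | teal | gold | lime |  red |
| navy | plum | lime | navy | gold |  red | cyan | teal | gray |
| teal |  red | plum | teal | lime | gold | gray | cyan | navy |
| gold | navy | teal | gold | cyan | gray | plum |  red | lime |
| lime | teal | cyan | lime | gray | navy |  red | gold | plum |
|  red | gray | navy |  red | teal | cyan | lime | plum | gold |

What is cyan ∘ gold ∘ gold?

cyan ∘ gold = navy
navy ∘ gold = cyan

cyan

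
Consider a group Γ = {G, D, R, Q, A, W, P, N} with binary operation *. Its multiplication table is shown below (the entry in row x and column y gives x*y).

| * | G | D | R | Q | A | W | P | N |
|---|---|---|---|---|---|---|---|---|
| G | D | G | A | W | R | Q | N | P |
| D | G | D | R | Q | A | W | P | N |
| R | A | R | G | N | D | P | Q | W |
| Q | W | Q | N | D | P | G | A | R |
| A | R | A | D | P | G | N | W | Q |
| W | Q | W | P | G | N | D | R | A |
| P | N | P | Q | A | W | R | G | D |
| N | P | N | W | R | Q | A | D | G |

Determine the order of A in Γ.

The identity element is D (its row matches the header).
A^1 = A
A^2 = A*A = G
A^3 = G*A = R
A^4 = R*A = D
The first power of A equal to the identity is A^4, so ord(A) = 4.

4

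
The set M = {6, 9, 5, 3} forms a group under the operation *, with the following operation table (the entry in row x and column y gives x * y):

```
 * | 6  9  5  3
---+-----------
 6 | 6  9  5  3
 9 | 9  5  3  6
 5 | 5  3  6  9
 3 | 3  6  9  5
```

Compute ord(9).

The identity element is 6 (its row matches the header).
9^1 = 9
9^2 = 9 * 9 = 5
9^3 = 5 * 9 = 3
9^4 = 3 * 9 = 6
The first power of 9 equal to the identity is 9^4, so ord(9) = 4.

4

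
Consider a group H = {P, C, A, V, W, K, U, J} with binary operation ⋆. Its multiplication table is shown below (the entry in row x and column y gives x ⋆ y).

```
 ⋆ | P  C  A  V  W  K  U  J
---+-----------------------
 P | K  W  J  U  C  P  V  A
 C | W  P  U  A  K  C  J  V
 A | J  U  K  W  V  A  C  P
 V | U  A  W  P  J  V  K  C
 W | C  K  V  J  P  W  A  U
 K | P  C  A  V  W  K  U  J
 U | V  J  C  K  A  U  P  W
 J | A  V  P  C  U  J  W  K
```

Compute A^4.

A^1 = A
A^2 = A ⋆ A = K
A^3 = K ⋆ A = A
A^4 = A ⋆ A = K
(Structurally, H here is isomorphic to Z_2 x Z_4.)

K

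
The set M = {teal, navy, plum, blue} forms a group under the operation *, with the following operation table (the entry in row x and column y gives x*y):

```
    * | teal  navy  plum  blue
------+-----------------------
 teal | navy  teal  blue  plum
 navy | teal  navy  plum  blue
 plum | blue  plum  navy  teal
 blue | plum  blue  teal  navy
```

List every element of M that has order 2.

Identity is navy. Compute the order of each non-identity element by repeated multiplication:
  teal: teal → navy  (order 2)
  plum: plum → navy  (order 2)
  blue: blue → navy  (order 2)
Elements of order 2: {blue, plum, teal}.

{blue, plum, teal}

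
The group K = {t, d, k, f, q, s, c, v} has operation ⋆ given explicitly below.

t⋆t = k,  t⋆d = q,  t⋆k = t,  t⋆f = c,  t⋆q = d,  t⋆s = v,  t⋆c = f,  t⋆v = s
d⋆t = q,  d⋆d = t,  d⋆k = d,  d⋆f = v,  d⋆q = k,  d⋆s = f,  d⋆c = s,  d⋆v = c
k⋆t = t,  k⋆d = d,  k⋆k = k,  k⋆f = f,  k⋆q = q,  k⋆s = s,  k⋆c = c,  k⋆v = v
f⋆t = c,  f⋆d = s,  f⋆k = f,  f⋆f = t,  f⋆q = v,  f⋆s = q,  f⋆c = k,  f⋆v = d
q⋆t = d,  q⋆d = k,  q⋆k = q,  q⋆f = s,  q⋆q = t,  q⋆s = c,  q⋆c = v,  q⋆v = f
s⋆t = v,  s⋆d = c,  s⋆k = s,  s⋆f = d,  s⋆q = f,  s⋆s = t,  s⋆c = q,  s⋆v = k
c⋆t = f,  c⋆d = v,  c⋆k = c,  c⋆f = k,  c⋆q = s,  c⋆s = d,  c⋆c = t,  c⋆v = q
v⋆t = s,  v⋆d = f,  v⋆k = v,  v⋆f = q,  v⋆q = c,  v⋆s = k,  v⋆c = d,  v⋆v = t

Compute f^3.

f^1 = f
f^2 = f ⋆ f = t
f^3 = t ⋆ f = c

c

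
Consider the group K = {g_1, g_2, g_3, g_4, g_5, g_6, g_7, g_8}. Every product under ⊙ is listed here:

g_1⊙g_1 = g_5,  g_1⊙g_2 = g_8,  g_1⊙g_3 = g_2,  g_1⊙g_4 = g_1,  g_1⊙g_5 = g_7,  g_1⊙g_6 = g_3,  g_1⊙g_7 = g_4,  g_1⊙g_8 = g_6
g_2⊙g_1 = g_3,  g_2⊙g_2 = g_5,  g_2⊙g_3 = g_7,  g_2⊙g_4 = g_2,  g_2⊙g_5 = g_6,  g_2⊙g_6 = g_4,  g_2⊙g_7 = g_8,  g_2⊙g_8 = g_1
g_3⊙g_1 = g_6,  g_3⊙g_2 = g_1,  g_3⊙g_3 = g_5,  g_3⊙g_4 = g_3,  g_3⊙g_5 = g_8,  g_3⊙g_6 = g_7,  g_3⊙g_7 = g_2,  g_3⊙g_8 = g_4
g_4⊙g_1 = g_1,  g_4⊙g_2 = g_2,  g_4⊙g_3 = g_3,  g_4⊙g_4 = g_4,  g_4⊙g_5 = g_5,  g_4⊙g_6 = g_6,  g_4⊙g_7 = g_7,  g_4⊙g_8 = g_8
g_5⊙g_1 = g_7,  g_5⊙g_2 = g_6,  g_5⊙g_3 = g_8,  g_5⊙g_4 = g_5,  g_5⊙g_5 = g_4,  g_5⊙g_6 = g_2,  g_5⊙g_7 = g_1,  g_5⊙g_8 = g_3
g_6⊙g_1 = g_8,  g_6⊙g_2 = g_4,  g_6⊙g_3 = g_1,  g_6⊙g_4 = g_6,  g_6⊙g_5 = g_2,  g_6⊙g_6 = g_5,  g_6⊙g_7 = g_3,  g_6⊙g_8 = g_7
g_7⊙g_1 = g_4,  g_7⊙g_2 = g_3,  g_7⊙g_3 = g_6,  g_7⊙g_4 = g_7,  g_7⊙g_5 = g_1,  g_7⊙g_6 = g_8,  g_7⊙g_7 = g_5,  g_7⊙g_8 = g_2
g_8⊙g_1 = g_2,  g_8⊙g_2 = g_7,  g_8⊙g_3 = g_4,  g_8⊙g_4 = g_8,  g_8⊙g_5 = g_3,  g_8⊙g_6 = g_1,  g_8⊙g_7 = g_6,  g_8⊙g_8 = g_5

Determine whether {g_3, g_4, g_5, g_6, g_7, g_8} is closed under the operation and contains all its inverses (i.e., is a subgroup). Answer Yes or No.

g_5 ⊙ g_7 = g_1, which is not in {g_3, g_4, g_5, g_6, g_7, g_8}.
The subset is not closed under ⊙, so it is not a subgroup.

No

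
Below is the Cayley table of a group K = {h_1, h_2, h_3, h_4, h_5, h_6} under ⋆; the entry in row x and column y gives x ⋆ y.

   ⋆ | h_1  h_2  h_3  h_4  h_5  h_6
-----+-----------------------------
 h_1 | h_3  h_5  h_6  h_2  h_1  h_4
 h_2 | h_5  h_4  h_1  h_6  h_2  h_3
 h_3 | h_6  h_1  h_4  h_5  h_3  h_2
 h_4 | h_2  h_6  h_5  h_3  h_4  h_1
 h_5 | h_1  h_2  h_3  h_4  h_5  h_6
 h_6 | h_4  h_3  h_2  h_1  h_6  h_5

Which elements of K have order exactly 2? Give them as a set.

Identity is h_5. Compute the order of each non-identity element by repeated multiplication:
  h_1: h_1 → h_3 → h_6 → h_4 → h_2 → h_5  (order 6)
  h_2: h_2 → h_4 → h_6 → h_3 → h_1 → h_5  (order 6)
  h_3: h_3 → h_4 → h_5  (order 3)
  h_4: h_4 → h_3 → h_5  (order 3)
  h_6: h_6 → h_5  (order 2)
Elements of order 2: {h_6}.

{h_6}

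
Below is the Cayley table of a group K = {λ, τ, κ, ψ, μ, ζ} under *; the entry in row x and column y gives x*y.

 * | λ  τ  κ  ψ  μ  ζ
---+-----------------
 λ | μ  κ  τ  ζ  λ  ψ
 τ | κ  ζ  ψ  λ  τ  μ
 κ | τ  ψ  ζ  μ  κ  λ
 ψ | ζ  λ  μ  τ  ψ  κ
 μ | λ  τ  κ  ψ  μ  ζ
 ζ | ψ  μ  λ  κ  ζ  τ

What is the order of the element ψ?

The identity element is μ (its row matches the header).
ψ^1 = ψ
ψ^2 = ψ*ψ = τ
ψ^3 = τ*ψ = λ
ψ^4 = λ*ψ = ζ
ψ^5 = ζ*ψ = κ
ψ^6 = κ*ψ = μ
The first power of ψ equal to the identity is ψ^6, so ord(ψ) = 6.

6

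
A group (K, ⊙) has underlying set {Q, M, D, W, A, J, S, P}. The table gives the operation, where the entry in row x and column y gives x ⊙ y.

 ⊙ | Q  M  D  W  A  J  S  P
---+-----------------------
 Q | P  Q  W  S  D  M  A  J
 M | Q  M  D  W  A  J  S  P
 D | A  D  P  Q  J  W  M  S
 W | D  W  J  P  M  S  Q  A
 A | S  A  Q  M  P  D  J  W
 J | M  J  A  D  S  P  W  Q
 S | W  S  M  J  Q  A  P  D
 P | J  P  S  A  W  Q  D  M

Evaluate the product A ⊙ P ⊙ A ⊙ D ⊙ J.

A ⊙ P = W
W ⊙ A = M
M ⊙ D = D
D ⊙ J = W
(Structurally, K here is isomorphic to the quaternion group Q_8.)

W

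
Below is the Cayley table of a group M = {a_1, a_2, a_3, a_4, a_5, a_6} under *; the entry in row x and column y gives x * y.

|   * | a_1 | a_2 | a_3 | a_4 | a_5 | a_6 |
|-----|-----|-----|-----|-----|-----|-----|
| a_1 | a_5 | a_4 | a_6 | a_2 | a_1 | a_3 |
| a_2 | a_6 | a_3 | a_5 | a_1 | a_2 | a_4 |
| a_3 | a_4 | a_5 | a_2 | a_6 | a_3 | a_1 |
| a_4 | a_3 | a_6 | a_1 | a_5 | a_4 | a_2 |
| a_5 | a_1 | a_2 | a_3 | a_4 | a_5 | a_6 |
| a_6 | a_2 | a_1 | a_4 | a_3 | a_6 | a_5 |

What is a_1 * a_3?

a_6

Read row a_1, column a_3: a_1 * a_3 = a_6.
(Structurally, M here is isomorphic to the symmetric group S_3.)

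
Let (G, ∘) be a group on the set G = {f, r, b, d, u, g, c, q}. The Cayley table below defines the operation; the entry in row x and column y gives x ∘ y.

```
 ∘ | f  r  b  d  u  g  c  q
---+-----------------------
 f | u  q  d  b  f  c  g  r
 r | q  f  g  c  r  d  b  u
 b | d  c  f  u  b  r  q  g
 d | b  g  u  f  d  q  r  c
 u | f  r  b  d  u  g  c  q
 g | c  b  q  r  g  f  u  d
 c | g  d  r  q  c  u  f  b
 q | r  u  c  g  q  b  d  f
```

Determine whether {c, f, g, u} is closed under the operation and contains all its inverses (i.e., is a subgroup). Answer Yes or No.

Yes

{c, f, g, u} contains the identity u.
Checking products: every product of two elements of {c, f, g, u} (read from the table) lies in {c, f, g, u}, so the set is closed.
In a finite group, a nonempty closed subset is a subgroup. So {c, f, g, u} ≤ G.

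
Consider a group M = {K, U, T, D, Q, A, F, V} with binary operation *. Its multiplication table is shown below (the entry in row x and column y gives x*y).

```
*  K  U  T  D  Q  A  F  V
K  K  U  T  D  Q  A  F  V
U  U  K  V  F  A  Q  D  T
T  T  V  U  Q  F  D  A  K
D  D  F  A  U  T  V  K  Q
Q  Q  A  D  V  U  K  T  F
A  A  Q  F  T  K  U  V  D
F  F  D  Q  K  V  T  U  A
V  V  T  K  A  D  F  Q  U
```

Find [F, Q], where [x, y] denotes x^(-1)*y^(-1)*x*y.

Identity is K; from the table F^(-1) = D and Q^(-1) = A.
D*A = V
V*F = Q
Q*Q = U

U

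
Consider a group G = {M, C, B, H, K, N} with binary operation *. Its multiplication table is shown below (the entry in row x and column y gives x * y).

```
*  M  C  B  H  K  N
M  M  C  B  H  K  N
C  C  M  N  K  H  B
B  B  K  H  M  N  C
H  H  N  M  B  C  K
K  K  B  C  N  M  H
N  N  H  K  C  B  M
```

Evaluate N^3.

N^1 = N
N^2 = N * N = M
N^3 = M * N = N

N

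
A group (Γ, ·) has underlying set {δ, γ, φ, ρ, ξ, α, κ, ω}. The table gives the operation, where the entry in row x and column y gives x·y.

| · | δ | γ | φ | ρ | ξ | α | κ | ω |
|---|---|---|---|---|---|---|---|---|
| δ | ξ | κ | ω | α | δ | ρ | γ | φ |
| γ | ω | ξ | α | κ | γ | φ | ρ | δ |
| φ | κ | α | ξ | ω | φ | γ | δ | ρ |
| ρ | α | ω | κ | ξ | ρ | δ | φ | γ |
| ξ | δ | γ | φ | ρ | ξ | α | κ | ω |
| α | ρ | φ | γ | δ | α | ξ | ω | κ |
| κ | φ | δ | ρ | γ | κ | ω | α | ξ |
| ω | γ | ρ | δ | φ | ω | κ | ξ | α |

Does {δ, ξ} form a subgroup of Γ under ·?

{δ, ξ} contains the identity ξ.
Checking products: every product of two elements of {δ, ξ} (read from the table) lies in {δ, ξ}, so the set is closed.
In a finite group, a nonempty closed subset is a subgroup. So {δ, ξ} ≤ Γ.

Yes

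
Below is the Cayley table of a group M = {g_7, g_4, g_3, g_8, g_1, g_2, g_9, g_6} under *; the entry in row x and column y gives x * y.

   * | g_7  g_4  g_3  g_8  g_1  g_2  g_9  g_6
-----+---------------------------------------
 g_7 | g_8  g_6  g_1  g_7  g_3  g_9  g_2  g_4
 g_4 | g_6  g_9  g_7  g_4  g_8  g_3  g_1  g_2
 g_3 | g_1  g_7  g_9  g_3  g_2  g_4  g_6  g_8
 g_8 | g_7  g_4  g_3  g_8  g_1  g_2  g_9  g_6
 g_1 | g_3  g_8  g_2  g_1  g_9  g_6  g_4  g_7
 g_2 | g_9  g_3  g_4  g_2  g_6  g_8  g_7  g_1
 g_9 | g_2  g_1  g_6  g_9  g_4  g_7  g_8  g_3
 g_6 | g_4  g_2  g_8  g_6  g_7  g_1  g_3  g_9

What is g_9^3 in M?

g_9^1 = g_9
g_9^2 = g_9 * g_9 = g_8
g_9^3 = g_8 * g_9 = g_9

g_9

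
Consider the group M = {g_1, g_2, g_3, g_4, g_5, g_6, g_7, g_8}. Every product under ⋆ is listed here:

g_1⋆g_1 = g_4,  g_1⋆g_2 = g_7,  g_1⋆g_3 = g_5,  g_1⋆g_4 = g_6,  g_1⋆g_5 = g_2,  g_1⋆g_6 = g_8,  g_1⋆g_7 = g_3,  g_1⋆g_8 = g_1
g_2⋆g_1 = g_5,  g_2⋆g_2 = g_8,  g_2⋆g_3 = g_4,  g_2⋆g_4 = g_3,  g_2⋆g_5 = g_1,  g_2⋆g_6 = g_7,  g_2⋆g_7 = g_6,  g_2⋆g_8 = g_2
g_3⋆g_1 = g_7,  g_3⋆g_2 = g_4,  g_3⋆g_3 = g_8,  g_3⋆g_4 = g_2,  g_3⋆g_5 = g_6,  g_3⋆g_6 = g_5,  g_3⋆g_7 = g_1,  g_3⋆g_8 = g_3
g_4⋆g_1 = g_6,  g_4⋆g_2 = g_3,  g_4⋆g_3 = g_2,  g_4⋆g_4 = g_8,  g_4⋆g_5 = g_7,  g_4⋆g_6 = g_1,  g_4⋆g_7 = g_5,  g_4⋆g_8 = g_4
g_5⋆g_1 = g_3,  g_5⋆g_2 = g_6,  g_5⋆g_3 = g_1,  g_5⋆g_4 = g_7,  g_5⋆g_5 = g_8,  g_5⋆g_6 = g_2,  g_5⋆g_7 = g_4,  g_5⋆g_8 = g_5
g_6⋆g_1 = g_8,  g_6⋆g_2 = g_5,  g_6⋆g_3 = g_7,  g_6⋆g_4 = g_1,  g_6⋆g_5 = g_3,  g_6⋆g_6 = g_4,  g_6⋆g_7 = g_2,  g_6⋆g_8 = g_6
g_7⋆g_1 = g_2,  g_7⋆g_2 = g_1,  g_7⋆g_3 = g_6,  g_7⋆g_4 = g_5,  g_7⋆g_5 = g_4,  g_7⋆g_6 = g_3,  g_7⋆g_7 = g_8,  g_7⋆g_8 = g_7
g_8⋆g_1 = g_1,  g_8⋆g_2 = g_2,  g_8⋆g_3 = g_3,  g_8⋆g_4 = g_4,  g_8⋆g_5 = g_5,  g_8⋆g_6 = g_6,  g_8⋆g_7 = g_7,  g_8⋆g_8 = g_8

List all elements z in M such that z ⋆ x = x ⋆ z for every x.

{g_4, g_8}

An element z is central iff its row equals its column in the table.
For g_2: g_2 ⋆ g_6 = g_7 ≠ g_5 = g_6 ⋆ g_2, so g_2 ∉ Z.
Checking each element this way leaves Z(M) = {g_4, g_8}.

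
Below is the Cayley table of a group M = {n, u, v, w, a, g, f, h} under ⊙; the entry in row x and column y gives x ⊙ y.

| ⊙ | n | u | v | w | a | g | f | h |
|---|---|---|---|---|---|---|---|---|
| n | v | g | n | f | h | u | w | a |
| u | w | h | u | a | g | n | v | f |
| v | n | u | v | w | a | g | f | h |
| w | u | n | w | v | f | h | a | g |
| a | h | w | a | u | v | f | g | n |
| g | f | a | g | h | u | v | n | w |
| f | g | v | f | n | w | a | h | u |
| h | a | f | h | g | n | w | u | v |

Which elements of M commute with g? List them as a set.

Compare row g with column g entry by entry.
h ⊙ g = w = g ⊙ h, so h commutes with g.
u ⊙ g = n but g ⊙ u = a, so u does not.
Collecting the elements that commute with g: C(g) = {g, h, v, w}.

{g, h, v, w}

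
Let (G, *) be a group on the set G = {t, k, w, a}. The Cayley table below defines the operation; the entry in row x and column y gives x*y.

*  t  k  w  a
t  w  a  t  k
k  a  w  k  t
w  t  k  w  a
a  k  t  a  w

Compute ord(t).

The identity element is w (its row matches the header).
t^1 = t
t^2 = t*t = w
The first power of t equal to the identity is t^2, so ord(t) = 2.

2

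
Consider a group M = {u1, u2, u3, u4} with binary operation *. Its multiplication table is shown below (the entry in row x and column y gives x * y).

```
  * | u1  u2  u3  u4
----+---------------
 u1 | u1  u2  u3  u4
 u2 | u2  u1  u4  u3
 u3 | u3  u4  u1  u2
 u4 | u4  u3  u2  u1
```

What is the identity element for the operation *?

u1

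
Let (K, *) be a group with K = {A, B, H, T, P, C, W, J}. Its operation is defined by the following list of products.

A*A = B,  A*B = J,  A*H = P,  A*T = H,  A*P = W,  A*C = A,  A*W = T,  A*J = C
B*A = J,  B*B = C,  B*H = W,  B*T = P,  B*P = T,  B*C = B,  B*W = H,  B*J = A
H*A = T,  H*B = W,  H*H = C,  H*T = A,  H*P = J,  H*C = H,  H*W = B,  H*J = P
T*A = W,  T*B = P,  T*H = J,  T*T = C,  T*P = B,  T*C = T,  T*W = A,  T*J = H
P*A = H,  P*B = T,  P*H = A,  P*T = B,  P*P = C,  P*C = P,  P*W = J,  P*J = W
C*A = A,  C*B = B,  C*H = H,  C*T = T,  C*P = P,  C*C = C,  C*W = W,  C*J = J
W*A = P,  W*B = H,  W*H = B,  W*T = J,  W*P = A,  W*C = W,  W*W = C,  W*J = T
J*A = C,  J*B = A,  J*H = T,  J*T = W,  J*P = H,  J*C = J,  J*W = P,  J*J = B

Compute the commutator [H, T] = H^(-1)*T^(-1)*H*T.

Identity is C; from the table H^(-1) = H and T^(-1) = T.
H*T = A
A*H = P
P*T = B

B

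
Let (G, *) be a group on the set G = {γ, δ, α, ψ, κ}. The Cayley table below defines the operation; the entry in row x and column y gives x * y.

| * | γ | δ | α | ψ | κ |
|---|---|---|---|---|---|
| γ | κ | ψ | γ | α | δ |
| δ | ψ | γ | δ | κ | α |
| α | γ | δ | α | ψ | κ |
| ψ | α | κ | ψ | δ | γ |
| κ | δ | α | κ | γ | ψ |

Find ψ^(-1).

First locate the identity: row α matches the header, so α is the identity.
Scan row ψ for α: ψ * γ = α. Hence ψ^(-1) = γ.
(Structurally, G here is isomorphic to the cyclic group Z_5.)

γ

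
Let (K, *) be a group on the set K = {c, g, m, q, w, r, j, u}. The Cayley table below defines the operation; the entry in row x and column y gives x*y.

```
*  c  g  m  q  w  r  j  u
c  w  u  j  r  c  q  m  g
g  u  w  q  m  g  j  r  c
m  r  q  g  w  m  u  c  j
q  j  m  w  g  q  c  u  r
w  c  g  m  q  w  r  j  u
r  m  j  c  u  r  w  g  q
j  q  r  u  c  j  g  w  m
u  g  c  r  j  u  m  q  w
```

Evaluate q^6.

q^1 = q
q^2 = q*q = g
q^3 = g*q = m
q^4 = m*q = w
q^5 = w*q = q
q^6 = q*q = g

g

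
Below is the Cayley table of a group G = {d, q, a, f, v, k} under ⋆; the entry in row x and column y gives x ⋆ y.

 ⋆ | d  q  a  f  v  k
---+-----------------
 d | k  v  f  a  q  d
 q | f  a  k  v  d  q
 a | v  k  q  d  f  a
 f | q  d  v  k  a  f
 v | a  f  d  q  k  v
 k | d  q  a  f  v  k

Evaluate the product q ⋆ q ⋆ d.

v

q ⋆ q = a
a ⋆ d = v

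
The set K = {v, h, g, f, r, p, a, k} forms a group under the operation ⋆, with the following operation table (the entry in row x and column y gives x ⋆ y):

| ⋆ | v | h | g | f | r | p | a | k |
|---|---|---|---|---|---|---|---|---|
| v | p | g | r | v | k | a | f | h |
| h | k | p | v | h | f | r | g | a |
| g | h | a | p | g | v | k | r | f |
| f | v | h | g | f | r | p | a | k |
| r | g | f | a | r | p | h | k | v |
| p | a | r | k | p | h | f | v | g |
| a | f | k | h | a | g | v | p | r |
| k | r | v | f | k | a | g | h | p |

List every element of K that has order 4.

{a, g, h, k, r, v}

Identity is f. Compute the order of each non-identity element by repeated multiplication:
  v: v → p → a → f  (order 4)
  h: h → p → r → f  (order 4)
  g: g → p → k → f  (order 4)
  r: r → p → h → f  (order 4)
  p: p → f  (order 2)
  a: a → p → v → f  (order 4)
  k: k → p → g → f  (order 4)
Elements of order 4: {a, g, h, k, r, v}.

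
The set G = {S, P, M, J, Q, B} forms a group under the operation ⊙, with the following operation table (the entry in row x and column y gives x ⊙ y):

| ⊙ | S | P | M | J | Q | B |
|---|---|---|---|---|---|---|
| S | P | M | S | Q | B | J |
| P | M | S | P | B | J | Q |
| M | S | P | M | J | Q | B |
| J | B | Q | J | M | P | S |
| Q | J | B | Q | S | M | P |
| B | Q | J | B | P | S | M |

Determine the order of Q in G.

2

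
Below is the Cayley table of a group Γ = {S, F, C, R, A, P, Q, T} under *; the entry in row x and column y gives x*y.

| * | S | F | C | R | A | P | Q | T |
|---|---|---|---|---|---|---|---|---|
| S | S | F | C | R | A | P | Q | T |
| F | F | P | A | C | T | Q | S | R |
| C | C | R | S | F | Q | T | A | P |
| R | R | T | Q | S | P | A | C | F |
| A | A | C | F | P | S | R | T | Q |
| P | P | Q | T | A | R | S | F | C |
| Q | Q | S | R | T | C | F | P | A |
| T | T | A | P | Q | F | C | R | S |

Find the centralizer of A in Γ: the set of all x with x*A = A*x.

Compare row A with column A entry by entry.
R*A = P = A*R, so R commutes with A.
Q*A = C but A*Q = T, so Q does not.
Collecting the elements that commute with A: C(A) = {A, P, R, S}.

{A, P, R, S}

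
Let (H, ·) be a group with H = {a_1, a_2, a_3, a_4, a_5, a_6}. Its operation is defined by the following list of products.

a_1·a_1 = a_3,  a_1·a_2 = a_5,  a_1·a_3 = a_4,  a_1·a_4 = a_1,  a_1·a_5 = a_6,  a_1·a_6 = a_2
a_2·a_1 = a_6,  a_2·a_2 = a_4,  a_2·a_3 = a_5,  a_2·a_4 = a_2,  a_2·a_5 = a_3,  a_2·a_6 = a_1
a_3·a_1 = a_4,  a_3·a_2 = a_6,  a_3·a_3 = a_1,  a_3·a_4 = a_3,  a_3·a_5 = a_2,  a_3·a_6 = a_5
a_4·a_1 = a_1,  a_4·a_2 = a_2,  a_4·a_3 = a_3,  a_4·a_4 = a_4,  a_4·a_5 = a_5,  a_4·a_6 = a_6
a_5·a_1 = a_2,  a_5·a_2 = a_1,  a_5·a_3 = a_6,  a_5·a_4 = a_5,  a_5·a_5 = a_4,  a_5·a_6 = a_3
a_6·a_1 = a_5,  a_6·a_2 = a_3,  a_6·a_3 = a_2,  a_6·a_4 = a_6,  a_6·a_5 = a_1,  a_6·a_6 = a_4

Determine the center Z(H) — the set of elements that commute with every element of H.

{a_4}

An element z is central iff its row equals its column in the table.
For a_1: a_1·a_2 = a_5 ≠ a_6 = a_2·a_1, so a_1 ∉ Z.
Checking each element this way leaves Z(H) = {a_4}.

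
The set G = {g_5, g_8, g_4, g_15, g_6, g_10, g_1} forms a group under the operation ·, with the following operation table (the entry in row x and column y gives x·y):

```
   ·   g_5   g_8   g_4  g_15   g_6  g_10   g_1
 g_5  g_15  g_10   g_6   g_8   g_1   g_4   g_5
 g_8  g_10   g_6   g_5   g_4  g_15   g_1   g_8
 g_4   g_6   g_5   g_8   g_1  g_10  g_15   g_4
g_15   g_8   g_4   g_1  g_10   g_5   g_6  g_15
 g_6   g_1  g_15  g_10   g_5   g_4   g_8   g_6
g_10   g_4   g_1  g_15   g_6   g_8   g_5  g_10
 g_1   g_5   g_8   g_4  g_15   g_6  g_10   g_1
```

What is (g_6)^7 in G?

g_1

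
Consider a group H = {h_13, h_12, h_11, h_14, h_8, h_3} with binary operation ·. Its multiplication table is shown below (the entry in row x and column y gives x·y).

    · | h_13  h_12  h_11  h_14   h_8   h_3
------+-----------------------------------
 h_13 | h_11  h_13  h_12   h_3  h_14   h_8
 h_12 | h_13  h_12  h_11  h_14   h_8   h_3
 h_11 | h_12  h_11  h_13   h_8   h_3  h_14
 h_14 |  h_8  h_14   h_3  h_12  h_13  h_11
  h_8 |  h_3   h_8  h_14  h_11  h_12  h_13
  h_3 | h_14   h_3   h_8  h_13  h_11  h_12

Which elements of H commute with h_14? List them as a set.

{h_12, h_14}

Compare row h_14 with column h_14 entry by entry.
h_11·h_14 = h_8 but h_14·h_11 = h_3, so h_11 does not.
Collecting the elements that commute with h_14: C(h_14) = {h_12, h_14}.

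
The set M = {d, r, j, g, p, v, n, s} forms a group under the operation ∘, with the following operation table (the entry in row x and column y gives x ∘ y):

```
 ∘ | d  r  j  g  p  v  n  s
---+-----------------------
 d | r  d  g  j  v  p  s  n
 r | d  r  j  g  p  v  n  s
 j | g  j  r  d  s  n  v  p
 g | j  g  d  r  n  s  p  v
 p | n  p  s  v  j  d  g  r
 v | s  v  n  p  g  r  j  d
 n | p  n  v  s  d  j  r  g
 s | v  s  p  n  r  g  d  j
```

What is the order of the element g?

The identity element is r (its row matches the header).
g^1 = g
g^2 = g ∘ g = r
The first power of g equal to the identity is g^2, so ord(g) = 2.

2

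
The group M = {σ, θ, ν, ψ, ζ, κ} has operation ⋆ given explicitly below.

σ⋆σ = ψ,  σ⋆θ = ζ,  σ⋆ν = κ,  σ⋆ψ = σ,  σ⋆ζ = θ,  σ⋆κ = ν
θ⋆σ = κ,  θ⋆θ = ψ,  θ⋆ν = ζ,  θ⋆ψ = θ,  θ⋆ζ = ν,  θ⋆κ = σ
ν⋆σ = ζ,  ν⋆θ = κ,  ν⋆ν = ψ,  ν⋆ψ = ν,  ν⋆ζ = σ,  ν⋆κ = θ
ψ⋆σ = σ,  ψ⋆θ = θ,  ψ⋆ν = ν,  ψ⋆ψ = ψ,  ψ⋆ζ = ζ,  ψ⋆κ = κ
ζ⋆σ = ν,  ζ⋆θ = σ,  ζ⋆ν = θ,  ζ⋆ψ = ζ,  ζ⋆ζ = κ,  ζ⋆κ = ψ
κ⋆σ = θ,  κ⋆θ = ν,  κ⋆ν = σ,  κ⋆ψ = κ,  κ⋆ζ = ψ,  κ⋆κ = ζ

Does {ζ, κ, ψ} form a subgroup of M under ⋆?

Yes

{ζ, κ, ψ} contains the identity ψ.
Checking products: every product of two elements of {ζ, κ, ψ} (read from the table) lies in {ζ, κ, ψ}, so the set is closed.
In a finite group, a nonempty closed subset is a subgroup. So {ζ, κ, ψ} ≤ M.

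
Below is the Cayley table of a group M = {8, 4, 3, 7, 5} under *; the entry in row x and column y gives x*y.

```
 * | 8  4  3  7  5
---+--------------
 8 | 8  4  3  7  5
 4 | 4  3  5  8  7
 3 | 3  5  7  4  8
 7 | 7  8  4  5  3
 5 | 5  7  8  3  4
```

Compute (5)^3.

5^1 = 5
5^2 = 5*5 = 4
5^3 = 4*5 = 7
(Structurally, M here is isomorphic to the cyclic group Z_5.)

7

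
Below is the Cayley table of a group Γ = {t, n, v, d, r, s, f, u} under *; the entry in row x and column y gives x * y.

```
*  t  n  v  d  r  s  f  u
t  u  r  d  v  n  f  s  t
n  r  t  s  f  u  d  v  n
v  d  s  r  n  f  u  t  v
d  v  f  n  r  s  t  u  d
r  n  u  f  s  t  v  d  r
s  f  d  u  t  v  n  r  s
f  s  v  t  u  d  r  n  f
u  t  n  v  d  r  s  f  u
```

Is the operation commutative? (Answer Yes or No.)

Check whether the table is symmetric across its main diagonal.
Every entry (row x, col y) equals the entry (row y, col x), so Γ is abelian.

Yes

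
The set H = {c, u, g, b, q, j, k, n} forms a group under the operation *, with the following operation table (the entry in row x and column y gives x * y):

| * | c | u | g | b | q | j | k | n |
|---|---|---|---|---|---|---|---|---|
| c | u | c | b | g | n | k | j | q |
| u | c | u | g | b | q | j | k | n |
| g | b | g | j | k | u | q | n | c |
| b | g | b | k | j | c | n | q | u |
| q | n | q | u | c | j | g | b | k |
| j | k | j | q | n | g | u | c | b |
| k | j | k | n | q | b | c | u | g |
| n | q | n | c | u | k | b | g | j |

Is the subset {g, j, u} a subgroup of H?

No

g * j = q, which is not in {g, j, u}.
The subset is not closed under *, so it is not a subgroup.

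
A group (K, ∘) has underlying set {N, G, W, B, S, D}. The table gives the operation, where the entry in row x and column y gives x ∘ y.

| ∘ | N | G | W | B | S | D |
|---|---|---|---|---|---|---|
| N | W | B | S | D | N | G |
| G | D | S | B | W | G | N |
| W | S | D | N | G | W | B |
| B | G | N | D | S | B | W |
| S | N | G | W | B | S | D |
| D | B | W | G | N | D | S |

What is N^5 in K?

N^1 = N
N^2 = N ∘ N = W
N^3 = W ∘ N = S
N^4 = S ∘ N = N
N^5 = N ∘ N = W

W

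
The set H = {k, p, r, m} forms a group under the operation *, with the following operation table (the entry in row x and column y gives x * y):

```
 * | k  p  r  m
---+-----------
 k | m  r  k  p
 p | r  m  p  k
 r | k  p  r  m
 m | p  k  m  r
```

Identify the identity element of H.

The identity e satisfies e * x = x for all x, so its row in the table reproduces the column headers.
Row r reads: k, p, r, m — exactly the header order. So r is the identity.

r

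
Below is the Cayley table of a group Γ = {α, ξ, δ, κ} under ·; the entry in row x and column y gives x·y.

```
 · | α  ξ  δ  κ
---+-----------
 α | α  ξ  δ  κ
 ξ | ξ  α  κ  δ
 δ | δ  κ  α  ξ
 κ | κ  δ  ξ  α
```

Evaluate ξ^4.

α

ξ^1 = ξ
ξ^2 = ξ·ξ = α
ξ^3 = α·ξ = ξ
ξ^4 = ξ·ξ = α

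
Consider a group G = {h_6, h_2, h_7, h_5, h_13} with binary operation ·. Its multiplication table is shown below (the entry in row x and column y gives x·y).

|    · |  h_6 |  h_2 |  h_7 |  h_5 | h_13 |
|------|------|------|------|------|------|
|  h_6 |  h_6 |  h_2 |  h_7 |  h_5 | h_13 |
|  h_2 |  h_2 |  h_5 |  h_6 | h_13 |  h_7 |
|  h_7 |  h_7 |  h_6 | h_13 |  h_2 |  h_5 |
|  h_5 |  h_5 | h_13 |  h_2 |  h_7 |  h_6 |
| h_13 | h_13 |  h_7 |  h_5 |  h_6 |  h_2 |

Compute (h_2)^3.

h_2^1 = h_2
h_2^2 = h_2·h_2 = h_5
h_2^3 = h_5·h_2 = h_13

h_13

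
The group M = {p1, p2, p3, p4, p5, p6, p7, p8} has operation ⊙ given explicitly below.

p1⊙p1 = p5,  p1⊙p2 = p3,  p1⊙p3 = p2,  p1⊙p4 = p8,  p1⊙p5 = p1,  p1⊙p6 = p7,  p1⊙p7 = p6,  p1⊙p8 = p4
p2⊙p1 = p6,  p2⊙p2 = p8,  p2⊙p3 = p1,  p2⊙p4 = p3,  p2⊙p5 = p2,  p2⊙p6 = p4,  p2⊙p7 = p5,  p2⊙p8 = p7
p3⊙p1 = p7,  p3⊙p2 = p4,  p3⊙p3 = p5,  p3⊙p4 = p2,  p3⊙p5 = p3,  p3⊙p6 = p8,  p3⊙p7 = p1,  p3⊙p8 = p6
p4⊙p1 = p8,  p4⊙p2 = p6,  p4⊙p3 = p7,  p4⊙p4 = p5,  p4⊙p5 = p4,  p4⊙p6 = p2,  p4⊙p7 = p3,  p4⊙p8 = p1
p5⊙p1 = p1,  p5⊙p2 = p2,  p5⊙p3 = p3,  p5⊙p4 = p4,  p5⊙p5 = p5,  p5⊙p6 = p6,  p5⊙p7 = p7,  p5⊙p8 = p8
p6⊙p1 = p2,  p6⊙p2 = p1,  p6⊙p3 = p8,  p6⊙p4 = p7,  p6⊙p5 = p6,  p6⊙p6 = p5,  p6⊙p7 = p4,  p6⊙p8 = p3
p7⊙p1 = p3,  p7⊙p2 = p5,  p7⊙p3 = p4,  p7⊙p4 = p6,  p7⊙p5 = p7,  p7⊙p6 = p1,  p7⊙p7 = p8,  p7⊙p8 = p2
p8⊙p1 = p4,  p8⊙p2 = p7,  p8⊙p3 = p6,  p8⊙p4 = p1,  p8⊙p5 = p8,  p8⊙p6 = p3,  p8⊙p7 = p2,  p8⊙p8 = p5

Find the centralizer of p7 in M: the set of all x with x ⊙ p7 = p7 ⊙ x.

{p2, p5, p7, p8}

Compare row p7 with column p7 entry by entry.
p2 ⊙ p7 = p5 = p7 ⊙ p2, so p2 commutes with p7.
p3 ⊙ p7 = p1 but p7 ⊙ p3 = p4, so p3 does not.
Collecting the elements that commute with p7: C(p7) = {p2, p5, p7, p8}.
(Structurally, M here is isomorphic to the dihedral group D_4.)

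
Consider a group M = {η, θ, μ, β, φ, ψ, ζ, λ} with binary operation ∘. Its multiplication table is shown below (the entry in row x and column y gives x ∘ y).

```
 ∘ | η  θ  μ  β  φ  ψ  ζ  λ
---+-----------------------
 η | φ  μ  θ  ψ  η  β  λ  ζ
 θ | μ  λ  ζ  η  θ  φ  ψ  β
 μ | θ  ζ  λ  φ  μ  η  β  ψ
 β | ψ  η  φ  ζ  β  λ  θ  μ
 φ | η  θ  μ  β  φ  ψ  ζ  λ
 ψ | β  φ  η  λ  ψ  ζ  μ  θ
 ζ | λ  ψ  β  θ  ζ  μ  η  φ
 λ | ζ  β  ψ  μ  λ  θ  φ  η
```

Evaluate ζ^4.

ζ^1 = ζ
ζ^2 = ζ ∘ ζ = η
ζ^3 = η ∘ ζ = λ
ζ^4 = λ ∘ ζ = φ

φ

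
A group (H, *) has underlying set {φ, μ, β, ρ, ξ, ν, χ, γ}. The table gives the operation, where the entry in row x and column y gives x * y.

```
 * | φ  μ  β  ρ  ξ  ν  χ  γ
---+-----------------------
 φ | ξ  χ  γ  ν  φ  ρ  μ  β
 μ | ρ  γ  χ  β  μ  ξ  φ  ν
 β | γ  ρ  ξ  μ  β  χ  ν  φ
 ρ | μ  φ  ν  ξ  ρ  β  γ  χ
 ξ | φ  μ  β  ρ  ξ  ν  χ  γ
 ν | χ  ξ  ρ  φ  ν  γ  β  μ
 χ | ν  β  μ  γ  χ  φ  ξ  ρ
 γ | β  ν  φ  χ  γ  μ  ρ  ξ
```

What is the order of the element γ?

The identity element is ξ (its row matches the header).
γ^1 = γ
γ^2 = γ * γ = ξ
The first power of γ equal to the identity is γ^2, so ord(γ) = 2.

2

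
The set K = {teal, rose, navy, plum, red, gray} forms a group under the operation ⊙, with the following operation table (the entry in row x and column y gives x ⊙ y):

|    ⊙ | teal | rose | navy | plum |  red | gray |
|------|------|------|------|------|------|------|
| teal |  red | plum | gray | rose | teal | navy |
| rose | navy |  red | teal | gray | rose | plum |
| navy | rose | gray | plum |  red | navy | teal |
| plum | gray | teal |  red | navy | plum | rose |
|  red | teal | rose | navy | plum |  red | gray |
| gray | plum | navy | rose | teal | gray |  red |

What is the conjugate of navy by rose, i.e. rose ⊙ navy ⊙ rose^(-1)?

plum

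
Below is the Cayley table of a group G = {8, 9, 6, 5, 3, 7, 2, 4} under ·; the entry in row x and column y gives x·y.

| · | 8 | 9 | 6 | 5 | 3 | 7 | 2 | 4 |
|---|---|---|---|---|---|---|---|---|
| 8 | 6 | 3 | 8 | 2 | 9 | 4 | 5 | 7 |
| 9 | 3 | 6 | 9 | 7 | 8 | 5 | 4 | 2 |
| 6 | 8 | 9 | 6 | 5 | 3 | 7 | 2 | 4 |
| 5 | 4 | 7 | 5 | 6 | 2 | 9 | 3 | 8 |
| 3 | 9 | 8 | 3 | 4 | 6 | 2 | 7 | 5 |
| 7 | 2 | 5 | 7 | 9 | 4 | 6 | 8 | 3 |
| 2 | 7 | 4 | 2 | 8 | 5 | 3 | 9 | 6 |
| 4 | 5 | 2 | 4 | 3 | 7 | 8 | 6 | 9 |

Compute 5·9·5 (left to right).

5·9 = 7
7·5 = 9
(Structurally, G here is isomorphic to the dihedral group D_4.)

9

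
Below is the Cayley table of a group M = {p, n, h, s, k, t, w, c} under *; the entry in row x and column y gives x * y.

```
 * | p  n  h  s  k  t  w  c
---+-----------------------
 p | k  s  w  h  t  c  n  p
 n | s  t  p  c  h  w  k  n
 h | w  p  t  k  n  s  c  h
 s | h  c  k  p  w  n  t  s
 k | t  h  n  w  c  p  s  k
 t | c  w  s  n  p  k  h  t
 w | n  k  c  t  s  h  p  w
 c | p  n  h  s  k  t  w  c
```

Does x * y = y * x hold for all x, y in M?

Check whether the table is symmetric across its main diagonal.
Every entry (row x, col y) equals the entry (row y, col x), so M is abelian.

Yes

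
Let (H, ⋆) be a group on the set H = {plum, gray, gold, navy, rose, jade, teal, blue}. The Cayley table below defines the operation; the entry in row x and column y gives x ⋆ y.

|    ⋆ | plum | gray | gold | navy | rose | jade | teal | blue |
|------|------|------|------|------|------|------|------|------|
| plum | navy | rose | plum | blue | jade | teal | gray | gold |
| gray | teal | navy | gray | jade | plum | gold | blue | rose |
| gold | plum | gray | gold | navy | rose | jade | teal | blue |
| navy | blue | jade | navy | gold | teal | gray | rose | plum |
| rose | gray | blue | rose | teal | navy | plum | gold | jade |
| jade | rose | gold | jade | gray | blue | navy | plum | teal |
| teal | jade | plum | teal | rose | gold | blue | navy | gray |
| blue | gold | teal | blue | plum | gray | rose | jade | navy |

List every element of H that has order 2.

Identity is gold. Compute the order of each non-identity element by repeated multiplication:
  plum: plum → navy → blue → gold  (order 4)
  gray: gray → navy → jade → gold  (order 4)
  navy: navy → gold  (order 2)
  rose: rose → navy → teal → gold  (order 4)
  jade: jade → navy → gray → gold  (order 4)
  teal: teal → navy → rose → gold  (order 4)
  blue: blue → navy → plum → gold  (order 4)
Elements of order 2: {navy}.
(Structurally, H here is isomorphic to the quaternion group Q_8.)

{navy}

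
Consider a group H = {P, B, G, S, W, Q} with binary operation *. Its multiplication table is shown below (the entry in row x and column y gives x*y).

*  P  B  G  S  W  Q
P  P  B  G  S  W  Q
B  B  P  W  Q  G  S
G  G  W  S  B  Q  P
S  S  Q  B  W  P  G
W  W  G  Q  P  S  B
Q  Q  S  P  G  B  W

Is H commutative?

Yes

Check whether the table is symmetric across its main diagonal.
Every entry (row x, col y) equals the entry (row y, col x), so H is abelian.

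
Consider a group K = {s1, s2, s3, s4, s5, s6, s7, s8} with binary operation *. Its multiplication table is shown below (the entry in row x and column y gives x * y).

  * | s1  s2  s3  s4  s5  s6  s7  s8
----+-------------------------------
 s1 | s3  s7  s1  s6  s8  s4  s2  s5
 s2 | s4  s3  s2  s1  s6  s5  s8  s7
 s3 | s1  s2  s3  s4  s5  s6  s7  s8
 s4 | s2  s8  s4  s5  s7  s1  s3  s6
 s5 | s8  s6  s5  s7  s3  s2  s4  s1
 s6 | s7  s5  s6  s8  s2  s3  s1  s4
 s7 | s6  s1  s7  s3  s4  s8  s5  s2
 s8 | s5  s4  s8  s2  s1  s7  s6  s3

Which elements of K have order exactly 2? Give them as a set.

Identity is s3. Compute the order of each non-identity element by repeated multiplication:
  s1: s1 → s3  (order 2)
  s2: s2 → s3  (order 2)
  s4: s4 → s5 → s7 → s3  (order 4)
  s5: s5 → s3  (order 2)
  s6: s6 → s3  (order 2)
  s7: s7 → s5 → s4 → s3  (order 4)
  s8: s8 → s3  (order 2)
Elements of order 2: {s1, s2, s5, s6, s8}.

{s1, s2, s5, s6, s8}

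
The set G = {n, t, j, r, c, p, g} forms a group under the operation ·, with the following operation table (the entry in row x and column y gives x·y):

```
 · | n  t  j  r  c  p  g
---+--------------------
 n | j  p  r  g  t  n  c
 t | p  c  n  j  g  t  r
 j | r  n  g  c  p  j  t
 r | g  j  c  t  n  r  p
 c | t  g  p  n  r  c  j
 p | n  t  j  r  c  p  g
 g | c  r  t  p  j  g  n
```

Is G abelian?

Yes

Check whether the table is symmetric across its main diagonal.
Every entry (row x, col y) equals the entry (row y, col x), so G is abelian.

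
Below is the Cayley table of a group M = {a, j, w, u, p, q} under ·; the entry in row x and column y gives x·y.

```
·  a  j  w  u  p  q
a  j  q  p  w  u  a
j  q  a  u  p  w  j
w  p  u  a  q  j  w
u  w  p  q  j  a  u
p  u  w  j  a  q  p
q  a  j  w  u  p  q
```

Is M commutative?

Check whether the table is symmetric across its main diagonal.
Every entry (row x, col y) equals the entry (row y, col x), so M is abelian.

Yes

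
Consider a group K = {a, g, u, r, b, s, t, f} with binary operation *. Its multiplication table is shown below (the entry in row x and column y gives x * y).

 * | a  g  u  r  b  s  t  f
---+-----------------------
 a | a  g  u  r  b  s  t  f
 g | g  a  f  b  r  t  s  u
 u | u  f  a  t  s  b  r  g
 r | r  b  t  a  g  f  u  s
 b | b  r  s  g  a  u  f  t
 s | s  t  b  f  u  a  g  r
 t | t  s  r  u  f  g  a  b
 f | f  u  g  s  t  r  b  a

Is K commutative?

Check whether the table is symmetric across its main diagonal.
Every entry (row x, col y) equals the entry (row y, col x), so K is abelian.

Yes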